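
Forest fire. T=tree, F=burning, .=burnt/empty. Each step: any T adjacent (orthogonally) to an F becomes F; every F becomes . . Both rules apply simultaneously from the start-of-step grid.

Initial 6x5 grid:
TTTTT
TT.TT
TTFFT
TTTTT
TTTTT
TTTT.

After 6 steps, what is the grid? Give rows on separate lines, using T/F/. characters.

Step 1: 5 trees catch fire, 2 burn out
  TTTTT
  TT.FT
  TF..F
  TTFFT
  TTTTT
  TTTT.
Step 2: 8 trees catch fire, 5 burn out
  TTTFT
  TF..F
  F....
  TF..F
  TTFFT
  TTTT.
Step 3: 9 trees catch fire, 8 burn out
  TFF.F
  F....
  .....
  F....
  TF..F
  TTFF.
Step 4: 3 trees catch fire, 9 burn out
  F....
  .....
  .....
  .....
  F....
  TF...
Step 5: 1 trees catch fire, 3 burn out
  .....
  .....
  .....
  .....
  .....
  F....
Step 6: 0 trees catch fire, 1 burn out
  .....
  .....
  .....
  .....
  .....
  .....

.....
.....
.....
.....
.....
.....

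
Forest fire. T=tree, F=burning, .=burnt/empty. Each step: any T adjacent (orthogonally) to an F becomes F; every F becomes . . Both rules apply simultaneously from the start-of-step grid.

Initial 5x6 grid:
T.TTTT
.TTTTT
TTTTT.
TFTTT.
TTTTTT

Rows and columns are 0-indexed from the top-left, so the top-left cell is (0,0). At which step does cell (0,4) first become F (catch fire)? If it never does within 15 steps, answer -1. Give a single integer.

Step 1: cell (0,4)='T' (+4 fires, +1 burnt)
Step 2: cell (0,4)='T' (+6 fires, +4 burnt)
Step 3: cell (0,4)='T' (+4 fires, +6 burnt)
Step 4: cell (0,4)='T' (+4 fires, +4 burnt)
Step 5: cell (0,4)='T' (+3 fires, +4 burnt)
Step 6: cell (0,4)='F' (+2 fires, +3 burnt)
  -> target ignites at step 6
Step 7: cell (0,4)='.' (+1 fires, +2 burnt)
Step 8: cell (0,4)='.' (+0 fires, +1 burnt)
  fire out at step 8

6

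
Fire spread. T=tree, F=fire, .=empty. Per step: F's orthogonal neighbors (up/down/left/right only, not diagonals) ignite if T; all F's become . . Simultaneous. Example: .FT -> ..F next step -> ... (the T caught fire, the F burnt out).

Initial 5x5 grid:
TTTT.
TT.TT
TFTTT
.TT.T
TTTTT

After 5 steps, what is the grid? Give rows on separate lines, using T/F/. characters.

Step 1: 4 trees catch fire, 1 burn out
  TTTT.
  TF.TT
  F.FTT
  .FT.T
  TTTTT
Step 2: 5 trees catch fire, 4 burn out
  TFTT.
  F..TT
  ...FT
  ..F.T
  TFTTT
Step 3: 6 trees catch fire, 5 burn out
  F.FT.
  ...FT
  ....F
  ....T
  F.FTT
Step 4: 4 trees catch fire, 6 burn out
  ...F.
  ....F
  .....
  ....F
  ...FT
Step 5: 1 trees catch fire, 4 burn out
  .....
  .....
  .....
  .....
  ....F

.....
.....
.....
.....
....F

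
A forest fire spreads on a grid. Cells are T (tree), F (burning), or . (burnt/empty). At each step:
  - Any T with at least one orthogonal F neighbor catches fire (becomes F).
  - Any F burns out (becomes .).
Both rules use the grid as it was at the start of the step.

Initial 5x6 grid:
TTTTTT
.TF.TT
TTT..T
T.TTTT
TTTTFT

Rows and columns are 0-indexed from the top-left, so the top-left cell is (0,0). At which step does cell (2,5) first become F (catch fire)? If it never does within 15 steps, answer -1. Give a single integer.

Step 1: cell (2,5)='T' (+6 fires, +2 burnt)
Step 2: cell (2,5)='T' (+7 fires, +6 burnt)
Step 3: cell (2,5)='F' (+5 fires, +7 burnt)
  -> target ignites at step 3
Step 4: cell (2,5)='.' (+5 fires, +5 burnt)
Step 5: cell (2,5)='.' (+0 fires, +5 burnt)
  fire out at step 5

3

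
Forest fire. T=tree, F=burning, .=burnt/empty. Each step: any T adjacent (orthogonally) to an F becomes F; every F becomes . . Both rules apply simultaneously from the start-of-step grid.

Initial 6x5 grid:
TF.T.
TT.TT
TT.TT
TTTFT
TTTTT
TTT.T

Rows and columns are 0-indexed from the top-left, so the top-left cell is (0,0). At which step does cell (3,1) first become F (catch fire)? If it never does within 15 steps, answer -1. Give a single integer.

Step 1: cell (3,1)='T' (+6 fires, +2 burnt)
Step 2: cell (3,1)='F' (+7 fires, +6 burnt)
  -> target ignites at step 2
Step 3: cell (3,1)='.' (+7 fires, +7 burnt)
Step 4: cell (3,1)='.' (+2 fires, +7 burnt)
Step 5: cell (3,1)='.' (+1 fires, +2 burnt)
Step 6: cell (3,1)='.' (+0 fires, +1 burnt)
  fire out at step 6

2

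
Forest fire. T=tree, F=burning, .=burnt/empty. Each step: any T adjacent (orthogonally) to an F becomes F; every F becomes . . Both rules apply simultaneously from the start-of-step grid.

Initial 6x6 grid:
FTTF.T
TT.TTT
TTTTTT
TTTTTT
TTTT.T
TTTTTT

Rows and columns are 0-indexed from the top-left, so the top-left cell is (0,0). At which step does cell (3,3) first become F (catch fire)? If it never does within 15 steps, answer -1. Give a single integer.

Step 1: cell (3,3)='T' (+4 fires, +2 burnt)
Step 2: cell (3,3)='T' (+4 fires, +4 burnt)
Step 3: cell (3,3)='F' (+6 fires, +4 burnt)
  -> target ignites at step 3
Step 4: cell (3,3)='.' (+7 fires, +6 burnt)
Step 5: cell (3,3)='.' (+5 fires, +7 burnt)
Step 6: cell (3,3)='.' (+4 fires, +5 burnt)
Step 7: cell (3,3)='.' (+1 fires, +4 burnt)
Step 8: cell (3,3)='.' (+0 fires, +1 burnt)
  fire out at step 8

3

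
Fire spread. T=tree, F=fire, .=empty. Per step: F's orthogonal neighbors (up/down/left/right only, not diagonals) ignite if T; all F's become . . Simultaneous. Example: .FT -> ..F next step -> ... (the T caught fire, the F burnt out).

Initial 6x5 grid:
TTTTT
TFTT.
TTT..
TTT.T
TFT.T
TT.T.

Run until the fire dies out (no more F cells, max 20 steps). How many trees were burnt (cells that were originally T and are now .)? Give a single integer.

Step 1: +8 fires, +2 burnt (F count now 8)
Step 2: +8 fires, +8 burnt (F count now 8)
Step 3: +1 fires, +8 burnt (F count now 1)
Step 4: +1 fires, +1 burnt (F count now 1)
Step 5: +0 fires, +1 burnt (F count now 0)
Fire out after step 5
Initially T: 21, now '.': 27
Total burnt (originally-T cells now '.'): 18

Answer: 18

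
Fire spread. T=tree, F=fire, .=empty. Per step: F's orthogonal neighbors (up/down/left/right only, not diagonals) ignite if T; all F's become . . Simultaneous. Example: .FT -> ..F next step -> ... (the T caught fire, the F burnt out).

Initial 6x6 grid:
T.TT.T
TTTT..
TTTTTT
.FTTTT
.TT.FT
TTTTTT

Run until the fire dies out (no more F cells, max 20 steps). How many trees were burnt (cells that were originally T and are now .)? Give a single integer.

Step 1: +6 fires, +2 burnt (F count now 6)
Step 2: +10 fires, +6 burnt (F count now 10)
Step 3: +6 fires, +10 burnt (F count now 6)
Step 4: +3 fires, +6 burnt (F count now 3)
Step 5: +1 fires, +3 burnt (F count now 1)
Step 6: +0 fires, +1 burnt (F count now 0)
Fire out after step 6
Initially T: 27, now '.': 35
Total burnt (originally-T cells now '.'): 26

Answer: 26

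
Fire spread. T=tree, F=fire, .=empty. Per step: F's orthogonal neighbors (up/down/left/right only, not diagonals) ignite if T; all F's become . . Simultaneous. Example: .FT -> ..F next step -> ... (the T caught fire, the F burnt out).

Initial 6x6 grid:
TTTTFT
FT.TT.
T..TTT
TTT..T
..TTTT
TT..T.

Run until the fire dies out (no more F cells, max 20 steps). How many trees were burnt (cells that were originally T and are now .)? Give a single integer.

Step 1: +6 fires, +2 burnt (F count now 6)
Step 2: +5 fires, +6 burnt (F count now 5)
Step 3: +3 fires, +5 burnt (F count now 3)
Step 4: +2 fires, +3 burnt (F count now 2)
Step 5: +2 fires, +2 burnt (F count now 2)
Step 6: +2 fires, +2 burnt (F count now 2)
Step 7: +1 fires, +2 burnt (F count now 1)
Step 8: +0 fires, +1 burnt (F count now 0)
Fire out after step 8
Initially T: 23, now '.': 34
Total burnt (originally-T cells now '.'): 21

Answer: 21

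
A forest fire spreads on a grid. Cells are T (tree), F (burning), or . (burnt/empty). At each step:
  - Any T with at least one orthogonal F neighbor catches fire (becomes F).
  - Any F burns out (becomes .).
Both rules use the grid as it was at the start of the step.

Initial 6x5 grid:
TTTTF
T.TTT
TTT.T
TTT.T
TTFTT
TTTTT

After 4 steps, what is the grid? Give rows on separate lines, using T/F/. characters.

Step 1: 6 trees catch fire, 2 burn out
  TTTF.
  T.TTF
  TTT.T
  TTF.T
  TF.FT
  TTFTT
Step 2: 9 trees catch fire, 6 burn out
  TTF..
  T.TF.
  TTF.F
  TF..T
  F...F
  TF.FT
Step 3: 7 trees catch fire, 9 burn out
  TF...
  T.F..
  TF...
  F...F
  .....
  F...F
Step 4: 2 trees catch fire, 7 burn out
  F....
  T....
  F....
  .....
  .....
  .....

F....
T....
F....
.....
.....
.....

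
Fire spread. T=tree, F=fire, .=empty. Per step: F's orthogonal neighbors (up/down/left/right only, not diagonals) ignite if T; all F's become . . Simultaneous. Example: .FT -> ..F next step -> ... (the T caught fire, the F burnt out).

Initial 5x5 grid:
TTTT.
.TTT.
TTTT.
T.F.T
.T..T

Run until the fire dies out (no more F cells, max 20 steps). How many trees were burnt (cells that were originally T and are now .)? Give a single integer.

Answer: 12

Derivation:
Step 1: +1 fires, +1 burnt (F count now 1)
Step 2: +3 fires, +1 burnt (F count now 3)
Step 3: +4 fires, +3 burnt (F count now 4)
Step 4: +3 fires, +4 burnt (F count now 3)
Step 5: +1 fires, +3 burnt (F count now 1)
Step 6: +0 fires, +1 burnt (F count now 0)
Fire out after step 6
Initially T: 15, now '.': 22
Total burnt (originally-T cells now '.'): 12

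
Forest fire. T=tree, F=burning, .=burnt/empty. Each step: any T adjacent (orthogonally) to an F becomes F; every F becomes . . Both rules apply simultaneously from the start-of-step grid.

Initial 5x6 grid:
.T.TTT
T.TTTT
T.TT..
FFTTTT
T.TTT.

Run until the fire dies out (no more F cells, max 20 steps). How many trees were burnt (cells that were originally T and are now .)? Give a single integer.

Step 1: +3 fires, +2 burnt (F count now 3)
Step 2: +4 fires, +3 burnt (F count now 4)
Step 3: +4 fires, +4 burnt (F count now 4)
Step 4: +3 fires, +4 burnt (F count now 3)
Step 5: +2 fires, +3 burnt (F count now 2)
Step 6: +2 fires, +2 burnt (F count now 2)
Step 7: +1 fires, +2 burnt (F count now 1)
Step 8: +0 fires, +1 burnt (F count now 0)
Fire out after step 8
Initially T: 20, now '.': 29
Total burnt (originally-T cells now '.'): 19

Answer: 19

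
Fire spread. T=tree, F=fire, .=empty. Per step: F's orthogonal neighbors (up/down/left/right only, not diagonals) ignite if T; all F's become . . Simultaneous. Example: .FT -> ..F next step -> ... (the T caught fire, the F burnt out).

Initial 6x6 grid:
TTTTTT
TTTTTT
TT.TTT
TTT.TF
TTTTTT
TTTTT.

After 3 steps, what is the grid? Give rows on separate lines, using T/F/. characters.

Step 1: 3 trees catch fire, 1 burn out
  TTTTTT
  TTTTTT
  TT.TTF
  TTT.F.
  TTTTTF
  TTTTT.
Step 2: 3 trees catch fire, 3 burn out
  TTTTTT
  TTTTTF
  TT.TF.
  TTT...
  TTTTF.
  TTTTT.
Step 3: 5 trees catch fire, 3 burn out
  TTTTTF
  TTTTF.
  TT.F..
  TTT...
  TTTF..
  TTTTF.

TTTTTF
TTTTF.
TT.F..
TTT...
TTTF..
TTTTF.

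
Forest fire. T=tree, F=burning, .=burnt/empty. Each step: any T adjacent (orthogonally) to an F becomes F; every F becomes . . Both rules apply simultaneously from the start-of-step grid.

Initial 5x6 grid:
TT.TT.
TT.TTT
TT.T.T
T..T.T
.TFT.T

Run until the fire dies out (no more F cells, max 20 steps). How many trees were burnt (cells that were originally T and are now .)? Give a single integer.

Step 1: +2 fires, +1 burnt (F count now 2)
Step 2: +1 fires, +2 burnt (F count now 1)
Step 3: +1 fires, +1 burnt (F count now 1)
Step 4: +1 fires, +1 burnt (F count now 1)
Step 5: +2 fires, +1 burnt (F count now 2)
Step 6: +2 fires, +2 burnt (F count now 2)
Step 7: +1 fires, +2 burnt (F count now 1)
Step 8: +1 fires, +1 burnt (F count now 1)
Step 9: +1 fires, +1 burnt (F count now 1)
Step 10: +0 fires, +1 burnt (F count now 0)
Fire out after step 10
Initially T: 19, now '.': 23
Total burnt (originally-T cells now '.'): 12

Answer: 12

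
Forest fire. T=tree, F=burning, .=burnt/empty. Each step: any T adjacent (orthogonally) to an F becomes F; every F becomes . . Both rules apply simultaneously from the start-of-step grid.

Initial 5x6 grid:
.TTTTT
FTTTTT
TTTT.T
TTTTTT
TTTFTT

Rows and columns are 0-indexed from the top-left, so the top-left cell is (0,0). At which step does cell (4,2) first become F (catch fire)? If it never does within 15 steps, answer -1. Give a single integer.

Step 1: cell (4,2)='F' (+5 fires, +2 burnt)
  -> target ignites at step 1
Step 2: cell (4,2)='.' (+9 fires, +5 burnt)
Step 3: cell (4,2)='.' (+6 fires, +9 burnt)
Step 4: cell (4,2)='.' (+3 fires, +6 burnt)
Step 5: cell (4,2)='.' (+2 fires, +3 burnt)
Step 6: cell (4,2)='.' (+1 fires, +2 burnt)
Step 7: cell (4,2)='.' (+0 fires, +1 burnt)
  fire out at step 7

1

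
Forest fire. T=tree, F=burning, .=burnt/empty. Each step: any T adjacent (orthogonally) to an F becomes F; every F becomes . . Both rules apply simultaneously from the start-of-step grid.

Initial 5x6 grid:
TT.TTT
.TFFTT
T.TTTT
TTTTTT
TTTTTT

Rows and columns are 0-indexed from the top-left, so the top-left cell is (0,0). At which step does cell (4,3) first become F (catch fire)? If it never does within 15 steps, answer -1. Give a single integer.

Step 1: cell (4,3)='T' (+5 fires, +2 burnt)
Step 2: cell (4,3)='T' (+6 fires, +5 burnt)
Step 3: cell (4,3)='F' (+7 fires, +6 burnt)
  -> target ignites at step 3
Step 4: cell (4,3)='.' (+4 fires, +7 burnt)
Step 5: cell (4,3)='.' (+3 fires, +4 burnt)
Step 6: cell (4,3)='.' (+0 fires, +3 burnt)
  fire out at step 6

3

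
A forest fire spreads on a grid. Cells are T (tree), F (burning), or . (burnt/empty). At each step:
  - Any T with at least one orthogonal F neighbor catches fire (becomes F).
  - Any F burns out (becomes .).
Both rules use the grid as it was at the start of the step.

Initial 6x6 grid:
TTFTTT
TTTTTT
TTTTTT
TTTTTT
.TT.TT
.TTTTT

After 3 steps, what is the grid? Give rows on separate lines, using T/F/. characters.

Step 1: 3 trees catch fire, 1 burn out
  TF.FTT
  TTFTTT
  TTTTTT
  TTTTTT
  .TT.TT
  .TTTTT
Step 2: 5 trees catch fire, 3 burn out
  F...FT
  TF.FTT
  TTFTTT
  TTTTTT
  .TT.TT
  .TTTTT
Step 3: 6 trees catch fire, 5 burn out
  .....F
  F...FT
  TF.FTT
  TTFTTT
  .TT.TT
  .TTTTT

.....F
F...FT
TF.FTT
TTFTTT
.TT.TT
.TTTTT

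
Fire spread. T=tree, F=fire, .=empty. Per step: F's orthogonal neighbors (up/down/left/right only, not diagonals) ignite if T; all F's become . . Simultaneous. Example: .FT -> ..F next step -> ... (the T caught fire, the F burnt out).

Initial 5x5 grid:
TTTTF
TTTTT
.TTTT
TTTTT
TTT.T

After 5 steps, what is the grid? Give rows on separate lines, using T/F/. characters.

Step 1: 2 trees catch fire, 1 burn out
  TTTF.
  TTTTF
  .TTTT
  TTTTT
  TTT.T
Step 2: 3 trees catch fire, 2 burn out
  TTF..
  TTTF.
  .TTTF
  TTTTT
  TTT.T
Step 3: 4 trees catch fire, 3 burn out
  TF...
  TTF..
  .TTF.
  TTTTF
  TTT.T
Step 4: 5 trees catch fire, 4 burn out
  F....
  TF...
  .TF..
  TTTF.
  TTT.F
Step 5: 3 trees catch fire, 5 burn out
  .....
  F....
  .F...
  TTF..
  TTT..

.....
F....
.F...
TTF..
TTT..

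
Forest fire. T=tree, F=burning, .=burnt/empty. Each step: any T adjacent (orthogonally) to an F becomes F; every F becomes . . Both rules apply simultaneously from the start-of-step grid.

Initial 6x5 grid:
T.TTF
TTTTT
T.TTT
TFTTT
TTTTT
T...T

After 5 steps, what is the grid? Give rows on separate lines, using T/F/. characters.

Step 1: 5 trees catch fire, 2 burn out
  T.TF.
  TTTTF
  T.TTT
  F.FTT
  TFTTT
  T...T
Step 2: 8 trees catch fire, 5 burn out
  T.F..
  TTTF.
  F.FTF
  ...FT
  F.FTT
  T...T
Step 3: 6 trees catch fire, 8 burn out
  T....
  FTF..
  ...F.
  ....F
  ...FT
  F...T
Step 4: 3 trees catch fire, 6 burn out
  F....
  .F...
  .....
  .....
  ....F
  ....T
Step 5: 1 trees catch fire, 3 burn out
  .....
  .....
  .....
  .....
  .....
  ....F

.....
.....
.....
.....
.....
....F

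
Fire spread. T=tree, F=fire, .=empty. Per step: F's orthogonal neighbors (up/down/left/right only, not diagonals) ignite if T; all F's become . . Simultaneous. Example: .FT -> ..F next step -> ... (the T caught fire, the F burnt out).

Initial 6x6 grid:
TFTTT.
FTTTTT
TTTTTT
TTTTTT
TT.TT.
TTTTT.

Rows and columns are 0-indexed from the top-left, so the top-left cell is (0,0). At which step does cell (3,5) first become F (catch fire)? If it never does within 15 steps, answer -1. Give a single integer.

Step 1: cell (3,5)='T' (+4 fires, +2 burnt)
Step 2: cell (3,5)='T' (+4 fires, +4 burnt)
Step 3: cell (3,5)='T' (+5 fires, +4 burnt)
Step 4: cell (3,5)='T' (+5 fires, +5 burnt)
Step 5: cell (3,5)='T' (+4 fires, +5 burnt)
Step 6: cell (3,5)='T' (+4 fires, +4 burnt)
Step 7: cell (3,5)='F' (+3 fires, +4 burnt)
  -> target ignites at step 7
Step 8: cell (3,5)='.' (+1 fires, +3 burnt)
Step 9: cell (3,5)='.' (+0 fires, +1 burnt)
  fire out at step 9

7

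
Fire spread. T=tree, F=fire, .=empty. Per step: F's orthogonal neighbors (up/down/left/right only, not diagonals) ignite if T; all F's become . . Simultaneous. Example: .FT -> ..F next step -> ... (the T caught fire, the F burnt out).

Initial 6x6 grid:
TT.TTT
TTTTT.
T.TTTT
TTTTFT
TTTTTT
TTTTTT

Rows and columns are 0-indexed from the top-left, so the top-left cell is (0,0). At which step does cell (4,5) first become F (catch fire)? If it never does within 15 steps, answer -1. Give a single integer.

Step 1: cell (4,5)='T' (+4 fires, +1 burnt)
Step 2: cell (4,5)='F' (+7 fires, +4 burnt)
  -> target ignites at step 2
Step 3: cell (4,5)='.' (+7 fires, +7 burnt)
Step 4: cell (4,5)='.' (+6 fires, +7 burnt)
Step 5: cell (4,5)='.' (+4 fires, +6 burnt)
Step 6: cell (4,5)='.' (+3 fires, +4 burnt)
Step 7: cell (4,5)='.' (+1 fires, +3 burnt)
Step 8: cell (4,5)='.' (+0 fires, +1 burnt)
  fire out at step 8

2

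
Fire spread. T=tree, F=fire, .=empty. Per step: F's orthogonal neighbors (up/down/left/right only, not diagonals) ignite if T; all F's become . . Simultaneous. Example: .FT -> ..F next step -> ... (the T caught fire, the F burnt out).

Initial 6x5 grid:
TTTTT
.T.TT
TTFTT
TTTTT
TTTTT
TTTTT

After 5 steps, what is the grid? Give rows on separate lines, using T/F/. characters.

Step 1: 3 trees catch fire, 1 burn out
  TTTTT
  .T.TT
  TF.FT
  TTFTT
  TTTTT
  TTTTT
Step 2: 7 trees catch fire, 3 burn out
  TTTTT
  .F.FT
  F...F
  TF.FT
  TTFTT
  TTTTT
Step 3: 8 trees catch fire, 7 burn out
  TFTFT
  ....F
  .....
  F...F
  TF.FT
  TTFTT
Step 4: 7 trees catch fire, 8 burn out
  F.F.F
  .....
  .....
  .....
  F...F
  TF.FT
Step 5: 2 trees catch fire, 7 burn out
  .....
  .....
  .....
  .....
  .....
  F...F

.....
.....
.....
.....
.....
F...F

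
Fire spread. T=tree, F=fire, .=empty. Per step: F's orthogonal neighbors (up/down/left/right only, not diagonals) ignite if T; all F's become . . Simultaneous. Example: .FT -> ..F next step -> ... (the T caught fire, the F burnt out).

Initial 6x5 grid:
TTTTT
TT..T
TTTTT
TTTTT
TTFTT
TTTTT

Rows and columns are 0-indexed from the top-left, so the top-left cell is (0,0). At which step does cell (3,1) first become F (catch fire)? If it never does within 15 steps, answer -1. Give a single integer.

Step 1: cell (3,1)='T' (+4 fires, +1 burnt)
Step 2: cell (3,1)='F' (+7 fires, +4 burnt)
  -> target ignites at step 2
Step 3: cell (3,1)='.' (+6 fires, +7 burnt)
Step 4: cell (3,1)='.' (+3 fires, +6 burnt)
Step 5: cell (3,1)='.' (+3 fires, +3 burnt)
Step 6: cell (3,1)='.' (+3 fires, +3 burnt)
Step 7: cell (3,1)='.' (+1 fires, +3 burnt)
Step 8: cell (3,1)='.' (+0 fires, +1 burnt)
  fire out at step 8

2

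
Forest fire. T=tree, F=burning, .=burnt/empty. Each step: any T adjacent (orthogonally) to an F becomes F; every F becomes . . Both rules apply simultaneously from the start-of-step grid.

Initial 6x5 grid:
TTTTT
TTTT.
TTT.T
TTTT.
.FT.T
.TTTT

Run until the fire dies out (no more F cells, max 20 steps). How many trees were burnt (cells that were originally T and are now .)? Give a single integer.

Step 1: +3 fires, +1 burnt (F count now 3)
Step 2: +4 fires, +3 burnt (F count now 4)
Step 3: +5 fires, +4 burnt (F count now 5)
Step 4: +4 fires, +5 burnt (F count now 4)
Step 5: +4 fires, +4 burnt (F count now 4)
Step 6: +1 fires, +4 burnt (F count now 1)
Step 7: +1 fires, +1 burnt (F count now 1)
Step 8: +0 fires, +1 burnt (F count now 0)
Fire out after step 8
Initially T: 23, now '.': 29
Total burnt (originally-T cells now '.'): 22

Answer: 22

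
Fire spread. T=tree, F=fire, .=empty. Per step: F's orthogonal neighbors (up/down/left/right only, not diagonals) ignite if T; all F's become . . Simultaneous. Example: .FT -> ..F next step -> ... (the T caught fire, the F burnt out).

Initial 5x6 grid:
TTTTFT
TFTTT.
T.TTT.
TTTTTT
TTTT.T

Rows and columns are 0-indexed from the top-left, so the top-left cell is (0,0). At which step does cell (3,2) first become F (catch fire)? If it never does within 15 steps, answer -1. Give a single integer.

Step 1: cell (3,2)='T' (+6 fires, +2 burnt)
Step 2: cell (3,2)='T' (+6 fires, +6 burnt)
Step 3: cell (3,2)='F' (+4 fires, +6 burnt)
  -> target ignites at step 3
Step 4: cell (3,2)='.' (+5 fires, +4 burnt)
Step 5: cell (3,2)='.' (+3 fires, +5 burnt)
Step 6: cell (3,2)='.' (+0 fires, +3 burnt)
  fire out at step 6

3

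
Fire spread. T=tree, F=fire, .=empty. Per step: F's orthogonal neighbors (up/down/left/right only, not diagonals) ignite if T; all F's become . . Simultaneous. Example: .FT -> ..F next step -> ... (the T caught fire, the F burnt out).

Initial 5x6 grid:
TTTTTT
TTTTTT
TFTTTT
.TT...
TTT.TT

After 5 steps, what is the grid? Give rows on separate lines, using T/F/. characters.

Step 1: 4 trees catch fire, 1 burn out
  TTTTTT
  TFTTTT
  F.FTTT
  .FT...
  TTT.TT
Step 2: 6 trees catch fire, 4 burn out
  TFTTTT
  F.FTTT
  ...FTT
  ..F...
  TFT.TT
Step 3: 6 trees catch fire, 6 burn out
  F.FTTT
  ...FTT
  ....FT
  ......
  F.F.TT
Step 4: 3 trees catch fire, 6 burn out
  ...FTT
  ....FT
  .....F
  ......
  ....TT
Step 5: 2 trees catch fire, 3 burn out
  ....FT
  .....F
  ......
  ......
  ....TT

....FT
.....F
......
......
....TT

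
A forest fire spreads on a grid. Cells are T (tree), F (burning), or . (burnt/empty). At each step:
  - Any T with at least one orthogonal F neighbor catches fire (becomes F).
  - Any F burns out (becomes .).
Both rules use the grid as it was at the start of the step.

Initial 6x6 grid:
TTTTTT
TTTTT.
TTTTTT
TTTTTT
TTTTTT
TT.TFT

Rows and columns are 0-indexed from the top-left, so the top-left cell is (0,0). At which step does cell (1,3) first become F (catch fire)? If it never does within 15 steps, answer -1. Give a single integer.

Step 1: cell (1,3)='T' (+3 fires, +1 burnt)
Step 2: cell (1,3)='T' (+3 fires, +3 burnt)
Step 3: cell (1,3)='T' (+4 fires, +3 burnt)
Step 4: cell (1,3)='T' (+5 fires, +4 burnt)
Step 5: cell (1,3)='F' (+6 fires, +5 burnt)
  -> target ignites at step 5
Step 6: cell (1,3)='.' (+6 fires, +6 burnt)
Step 7: cell (1,3)='.' (+3 fires, +6 burnt)
Step 8: cell (1,3)='.' (+2 fires, +3 burnt)
Step 9: cell (1,3)='.' (+1 fires, +2 burnt)
Step 10: cell (1,3)='.' (+0 fires, +1 burnt)
  fire out at step 10

5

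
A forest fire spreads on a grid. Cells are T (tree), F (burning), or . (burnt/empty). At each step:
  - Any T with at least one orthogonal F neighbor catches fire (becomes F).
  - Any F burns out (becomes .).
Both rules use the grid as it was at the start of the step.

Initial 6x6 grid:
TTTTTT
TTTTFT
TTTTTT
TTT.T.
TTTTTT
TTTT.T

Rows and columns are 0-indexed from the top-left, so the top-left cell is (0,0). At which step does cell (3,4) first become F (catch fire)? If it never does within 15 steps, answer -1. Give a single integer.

Step 1: cell (3,4)='T' (+4 fires, +1 burnt)
Step 2: cell (3,4)='F' (+6 fires, +4 burnt)
  -> target ignites at step 2
Step 3: cell (3,4)='.' (+4 fires, +6 burnt)
Step 4: cell (3,4)='.' (+6 fires, +4 burnt)
Step 5: cell (3,4)='.' (+6 fires, +6 burnt)
Step 6: cell (3,4)='.' (+3 fires, +6 burnt)
Step 7: cell (3,4)='.' (+2 fires, +3 burnt)
Step 8: cell (3,4)='.' (+1 fires, +2 burnt)
Step 9: cell (3,4)='.' (+0 fires, +1 burnt)
  fire out at step 9

2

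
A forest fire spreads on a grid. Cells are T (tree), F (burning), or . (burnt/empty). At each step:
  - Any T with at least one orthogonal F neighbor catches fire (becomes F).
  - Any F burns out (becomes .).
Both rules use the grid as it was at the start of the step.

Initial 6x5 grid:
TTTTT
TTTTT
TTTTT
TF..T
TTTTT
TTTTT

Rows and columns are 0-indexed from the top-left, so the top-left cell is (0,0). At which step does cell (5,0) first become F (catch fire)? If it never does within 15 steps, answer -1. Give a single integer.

Step 1: cell (5,0)='T' (+3 fires, +1 burnt)
Step 2: cell (5,0)='T' (+6 fires, +3 burnt)
Step 3: cell (5,0)='F' (+7 fires, +6 burnt)
  -> target ignites at step 3
Step 4: cell (5,0)='.' (+6 fires, +7 burnt)
Step 5: cell (5,0)='.' (+4 fires, +6 burnt)
Step 6: cell (5,0)='.' (+1 fires, +4 burnt)
Step 7: cell (5,0)='.' (+0 fires, +1 burnt)
  fire out at step 7

3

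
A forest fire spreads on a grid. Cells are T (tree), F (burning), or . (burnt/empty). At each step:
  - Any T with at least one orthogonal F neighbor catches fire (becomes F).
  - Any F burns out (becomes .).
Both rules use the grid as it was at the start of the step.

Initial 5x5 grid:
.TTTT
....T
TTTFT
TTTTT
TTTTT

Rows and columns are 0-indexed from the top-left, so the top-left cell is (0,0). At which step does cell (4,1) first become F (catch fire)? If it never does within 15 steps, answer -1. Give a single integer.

Step 1: cell (4,1)='T' (+3 fires, +1 burnt)
Step 2: cell (4,1)='T' (+5 fires, +3 burnt)
Step 3: cell (4,1)='T' (+5 fires, +5 burnt)
Step 4: cell (4,1)='F' (+3 fires, +5 burnt)
  -> target ignites at step 4
Step 5: cell (4,1)='.' (+2 fires, +3 burnt)
Step 6: cell (4,1)='.' (+1 fires, +2 burnt)
Step 7: cell (4,1)='.' (+0 fires, +1 burnt)
  fire out at step 7

4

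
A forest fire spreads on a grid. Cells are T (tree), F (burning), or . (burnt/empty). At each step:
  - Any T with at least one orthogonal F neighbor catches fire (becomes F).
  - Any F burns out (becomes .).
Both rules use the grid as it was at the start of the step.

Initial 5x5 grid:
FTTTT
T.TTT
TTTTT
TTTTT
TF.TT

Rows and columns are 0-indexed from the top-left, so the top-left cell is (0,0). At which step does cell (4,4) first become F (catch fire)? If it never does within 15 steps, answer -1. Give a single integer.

Step 1: cell (4,4)='T' (+4 fires, +2 burnt)
Step 2: cell (4,4)='T' (+5 fires, +4 burnt)
Step 3: cell (4,4)='T' (+4 fires, +5 burnt)
Step 4: cell (4,4)='T' (+5 fires, +4 burnt)
Step 5: cell (4,4)='F' (+3 fires, +5 burnt)
  -> target ignites at step 5
Step 6: cell (4,4)='.' (+0 fires, +3 burnt)
  fire out at step 6

5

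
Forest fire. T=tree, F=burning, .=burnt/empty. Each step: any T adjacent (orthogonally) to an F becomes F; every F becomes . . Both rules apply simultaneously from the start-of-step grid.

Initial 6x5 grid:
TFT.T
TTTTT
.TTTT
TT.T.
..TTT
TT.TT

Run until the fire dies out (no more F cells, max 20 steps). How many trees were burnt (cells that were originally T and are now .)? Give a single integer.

Step 1: +3 fires, +1 burnt (F count now 3)
Step 2: +3 fires, +3 burnt (F count now 3)
Step 3: +3 fires, +3 burnt (F count now 3)
Step 4: +3 fires, +3 burnt (F count now 3)
Step 5: +3 fires, +3 burnt (F count now 3)
Step 6: +1 fires, +3 burnt (F count now 1)
Step 7: +3 fires, +1 burnt (F count now 3)
Step 8: +1 fires, +3 burnt (F count now 1)
Step 9: +0 fires, +1 burnt (F count now 0)
Fire out after step 9
Initially T: 22, now '.': 28
Total burnt (originally-T cells now '.'): 20

Answer: 20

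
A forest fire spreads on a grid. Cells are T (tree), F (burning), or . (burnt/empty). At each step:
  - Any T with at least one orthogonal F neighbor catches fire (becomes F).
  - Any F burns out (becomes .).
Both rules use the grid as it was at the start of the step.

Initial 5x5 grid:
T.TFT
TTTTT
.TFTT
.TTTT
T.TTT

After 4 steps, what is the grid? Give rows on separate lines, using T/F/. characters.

Step 1: 7 trees catch fire, 2 burn out
  T.F.F
  TTFFT
  .F.FT
  .TFTT
  T.TTT
Step 2: 6 trees catch fire, 7 burn out
  T....
  TF..F
  ....F
  .F.FT
  T.FTT
Step 3: 3 trees catch fire, 6 burn out
  T....
  F....
  .....
  ....F
  T..FT
Step 4: 2 trees catch fire, 3 burn out
  F....
  .....
  .....
  .....
  T...F

F....
.....
.....
.....
T...F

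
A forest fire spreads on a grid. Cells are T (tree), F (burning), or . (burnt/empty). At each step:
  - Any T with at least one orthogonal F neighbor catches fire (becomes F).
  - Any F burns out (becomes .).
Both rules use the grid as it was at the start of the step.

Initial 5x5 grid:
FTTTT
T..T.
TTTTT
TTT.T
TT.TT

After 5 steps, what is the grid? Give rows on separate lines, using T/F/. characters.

Step 1: 2 trees catch fire, 1 burn out
  .FTTT
  F..T.
  TTTTT
  TTT.T
  TT.TT
Step 2: 2 trees catch fire, 2 burn out
  ..FTT
  ...T.
  FTTTT
  TTT.T
  TT.TT
Step 3: 3 trees catch fire, 2 burn out
  ...FT
  ...T.
  .FTTT
  FTT.T
  TT.TT
Step 4: 5 trees catch fire, 3 burn out
  ....F
  ...F.
  ..FTT
  .FT.T
  FT.TT
Step 5: 3 trees catch fire, 5 burn out
  .....
  .....
  ...FT
  ..F.T
  .F.TT

.....
.....
...FT
..F.T
.F.TT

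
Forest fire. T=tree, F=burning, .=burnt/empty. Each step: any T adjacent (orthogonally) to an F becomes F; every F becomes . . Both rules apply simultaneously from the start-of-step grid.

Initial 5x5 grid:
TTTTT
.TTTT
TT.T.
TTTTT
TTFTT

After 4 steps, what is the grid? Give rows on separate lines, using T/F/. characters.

Step 1: 3 trees catch fire, 1 burn out
  TTTTT
  .TTTT
  TT.T.
  TTFTT
  TF.FT
Step 2: 4 trees catch fire, 3 burn out
  TTTTT
  .TTTT
  TT.T.
  TF.FT
  F...F
Step 3: 4 trees catch fire, 4 burn out
  TTTTT
  .TTTT
  TF.F.
  F...F
  .....
Step 4: 3 trees catch fire, 4 burn out
  TTTTT
  .FTFT
  F....
  .....
  .....

TTTTT
.FTFT
F....
.....
.....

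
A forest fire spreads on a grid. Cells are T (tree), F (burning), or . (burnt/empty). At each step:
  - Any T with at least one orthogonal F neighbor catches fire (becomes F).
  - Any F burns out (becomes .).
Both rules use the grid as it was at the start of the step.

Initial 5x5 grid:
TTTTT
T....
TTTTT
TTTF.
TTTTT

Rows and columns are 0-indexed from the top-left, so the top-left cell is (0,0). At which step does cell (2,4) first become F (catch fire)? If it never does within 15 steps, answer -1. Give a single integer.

Step 1: cell (2,4)='T' (+3 fires, +1 burnt)
Step 2: cell (2,4)='F' (+5 fires, +3 burnt)
  -> target ignites at step 2
Step 3: cell (2,4)='.' (+3 fires, +5 burnt)
Step 4: cell (2,4)='.' (+2 fires, +3 burnt)
Step 5: cell (2,4)='.' (+1 fires, +2 burnt)
Step 6: cell (2,4)='.' (+1 fires, +1 burnt)
Step 7: cell (2,4)='.' (+1 fires, +1 burnt)
Step 8: cell (2,4)='.' (+1 fires, +1 burnt)
Step 9: cell (2,4)='.' (+1 fires, +1 burnt)
Step 10: cell (2,4)='.' (+1 fires, +1 burnt)
Step 11: cell (2,4)='.' (+0 fires, +1 burnt)
  fire out at step 11

2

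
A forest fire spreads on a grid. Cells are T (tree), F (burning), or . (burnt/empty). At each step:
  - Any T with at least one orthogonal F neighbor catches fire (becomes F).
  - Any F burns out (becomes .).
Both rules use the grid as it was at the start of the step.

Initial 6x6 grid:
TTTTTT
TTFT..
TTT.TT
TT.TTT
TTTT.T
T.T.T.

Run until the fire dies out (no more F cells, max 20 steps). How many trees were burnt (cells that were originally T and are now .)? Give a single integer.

Step 1: +4 fires, +1 burnt (F count now 4)
Step 2: +4 fires, +4 burnt (F count now 4)
Step 3: +4 fires, +4 burnt (F count now 4)
Step 4: +3 fires, +4 burnt (F count now 3)
Step 5: +2 fires, +3 burnt (F count now 2)
Step 6: +3 fires, +2 burnt (F count now 3)
Step 7: +1 fires, +3 burnt (F count now 1)
Step 8: +1 fires, +1 burnt (F count now 1)
Step 9: +2 fires, +1 burnt (F count now 2)
Step 10: +2 fires, +2 burnt (F count now 2)
Step 11: +0 fires, +2 burnt (F count now 0)
Fire out after step 11
Initially T: 27, now '.': 35
Total burnt (originally-T cells now '.'): 26

Answer: 26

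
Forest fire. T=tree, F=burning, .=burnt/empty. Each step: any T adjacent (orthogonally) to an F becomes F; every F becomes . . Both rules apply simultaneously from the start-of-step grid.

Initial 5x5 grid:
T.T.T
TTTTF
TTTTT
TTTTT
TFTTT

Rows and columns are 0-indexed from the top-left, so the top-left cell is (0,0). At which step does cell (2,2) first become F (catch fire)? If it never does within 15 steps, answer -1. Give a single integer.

Step 1: cell (2,2)='T' (+6 fires, +2 burnt)
Step 2: cell (2,2)='T' (+7 fires, +6 burnt)
Step 3: cell (2,2)='F' (+6 fires, +7 burnt)
  -> target ignites at step 3
Step 4: cell (2,2)='.' (+1 fires, +6 burnt)
Step 5: cell (2,2)='.' (+1 fires, +1 burnt)
Step 6: cell (2,2)='.' (+0 fires, +1 burnt)
  fire out at step 6

3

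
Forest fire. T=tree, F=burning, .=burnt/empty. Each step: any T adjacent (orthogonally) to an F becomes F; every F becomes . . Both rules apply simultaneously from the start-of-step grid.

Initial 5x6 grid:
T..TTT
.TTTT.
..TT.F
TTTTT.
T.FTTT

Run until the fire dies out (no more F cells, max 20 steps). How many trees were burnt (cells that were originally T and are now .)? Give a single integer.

Step 1: +2 fires, +2 burnt (F count now 2)
Step 2: +4 fires, +2 burnt (F count now 4)
Step 3: +5 fires, +4 burnt (F count now 5)
Step 4: +3 fires, +5 burnt (F count now 3)
Step 5: +2 fires, +3 burnt (F count now 2)
Step 6: +1 fires, +2 burnt (F count now 1)
Step 7: +1 fires, +1 burnt (F count now 1)
Step 8: +0 fires, +1 burnt (F count now 0)
Fire out after step 8
Initially T: 19, now '.': 29
Total burnt (originally-T cells now '.'): 18

Answer: 18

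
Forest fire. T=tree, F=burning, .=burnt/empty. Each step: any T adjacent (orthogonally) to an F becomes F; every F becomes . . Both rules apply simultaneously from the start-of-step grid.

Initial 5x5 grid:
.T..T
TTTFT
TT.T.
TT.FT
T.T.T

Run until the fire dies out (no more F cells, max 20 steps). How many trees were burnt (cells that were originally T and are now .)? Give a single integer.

Step 1: +4 fires, +2 burnt (F count now 4)
Step 2: +3 fires, +4 burnt (F count now 3)
Step 3: +3 fires, +3 burnt (F count now 3)
Step 4: +2 fires, +3 burnt (F count now 2)
Step 5: +1 fires, +2 burnt (F count now 1)
Step 6: +1 fires, +1 burnt (F count now 1)
Step 7: +0 fires, +1 burnt (F count now 0)
Fire out after step 7
Initially T: 15, now '.': 24
Total burnt (originally-T cells now '.'): 14

Answer: 14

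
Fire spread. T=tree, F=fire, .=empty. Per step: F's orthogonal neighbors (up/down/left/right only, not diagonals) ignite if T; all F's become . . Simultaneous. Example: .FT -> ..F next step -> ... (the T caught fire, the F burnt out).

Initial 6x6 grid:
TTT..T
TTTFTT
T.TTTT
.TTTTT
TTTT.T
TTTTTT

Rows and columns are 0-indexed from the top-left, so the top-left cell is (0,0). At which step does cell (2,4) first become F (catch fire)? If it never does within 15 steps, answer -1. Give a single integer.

Step 1: cell (2,4)='T' (+3 fires, +1 burnt)
Step 2: cell (2,4)='F' (+6 fires, +3 burnt)
  -> target ignites at step 2
Step 3: cell (2,4)='.' (+7 fires, +6 burnt)
Step 4: cell (2,4)='.' (+6 fires, +7 burnt)
Step 5: cell (2,4)='.' (+4 fires, +6 burnt)
Step 6: cell (2,4)='.' (+3 fires, +4 burnt)
Step 7: cell (2,4)='.' (+1 fires, +3 burnt)
Step 8: cell (2,4)='.' (+0 fires, +1 burnt)
  fire out at step 8

2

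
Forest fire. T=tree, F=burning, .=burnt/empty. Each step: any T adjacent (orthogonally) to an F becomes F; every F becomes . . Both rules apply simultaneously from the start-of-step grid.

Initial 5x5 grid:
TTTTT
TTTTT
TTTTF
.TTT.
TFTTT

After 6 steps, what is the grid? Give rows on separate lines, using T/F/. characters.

Step 1: 5 trees catch fire, 2 burn out
  TTTTT
  TTTTF
  TTTF.
  .FTT.
  F.FTT
Step 2: 7 trees catch fire, 5 burn out
  TTTTF
  TTTF.
  TFF..
  ..FF.
  ...FT
Step 3: 5 trees catch fire, 7 burn out
  TTTF.
  TFF..
  F....
  .....
  ....F
Step 4: 3 trees catch fire, 5 burn out
  TFF..
  F....
  .....
  .....
  .....
Step 5: 1 trees catch fire, 3 burn out
  F....
  .....
  .....
  .....
  .....
Step 6: 0 trees catch fire, 1 burn out
  .....
  .....
  .....
  .....
  .....

.....
.....
.....
.....
.....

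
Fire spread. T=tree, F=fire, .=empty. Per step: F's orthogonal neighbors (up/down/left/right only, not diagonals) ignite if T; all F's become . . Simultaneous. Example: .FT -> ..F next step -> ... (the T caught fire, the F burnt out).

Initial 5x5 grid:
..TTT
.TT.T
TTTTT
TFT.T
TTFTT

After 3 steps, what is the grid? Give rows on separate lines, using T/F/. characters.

Step 1: 5 trees catch fire, 2 burn out
  ..TTT
  .TT.T
  TFTTT
  F.F.T
  TF.FT
Step 2: 5 trees catch fire, 5 burn out
  ..TTT
  .FT.T
  F.FTT
  ....T
  F...F
Step 3: 3 trees catch fire, 5 burn out
  ..TTT
  ..F.T
  ...FT
  ....F
  .....

..TTT
..F.T
...FT
....F
.....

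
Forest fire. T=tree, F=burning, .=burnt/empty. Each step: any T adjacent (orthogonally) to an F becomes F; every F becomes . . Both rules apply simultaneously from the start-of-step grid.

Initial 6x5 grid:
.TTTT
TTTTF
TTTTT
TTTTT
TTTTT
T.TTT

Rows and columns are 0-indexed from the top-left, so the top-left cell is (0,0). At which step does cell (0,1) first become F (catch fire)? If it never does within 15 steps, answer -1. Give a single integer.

Step 1: cell (0,1)='T' (+3 fires, +1 burnt)
Step 2: cell (0,1)='T' (+4 fires, +3 burnt)
Step 3: cell (0,1)='T' (+5 fires, +4 burnt)
Step 4: cell (0,1)='F' (+6 fires, +5 burnt)
  -> target ignites at step 4
Step 5: cell (0,1)='.' (+4 fires, +6 burnt)
Step 6: cell (0,1)='.' (+3 fires, +4 burnt)
Step 7: cell (0,1)='.' (+1 fires, +3 burnt)
Step 8: cell (0,1)='.' (+1 fires, +1 burnt)
Step 9: cell (0,1)='.' (+0 fires, +1 burnt)
  fire out at step 9

4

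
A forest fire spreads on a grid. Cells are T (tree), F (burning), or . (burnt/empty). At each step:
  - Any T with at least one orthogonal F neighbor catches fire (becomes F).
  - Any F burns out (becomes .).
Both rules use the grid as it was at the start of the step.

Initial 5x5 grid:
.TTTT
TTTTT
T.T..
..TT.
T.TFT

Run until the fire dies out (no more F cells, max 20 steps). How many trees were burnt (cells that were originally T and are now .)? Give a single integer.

Step 1: +3 fires, +1 burnt (F count now 3)
Step 2: +1 fires, +3 burnt (F count now 1)
Step 3: +1 fires, +1 burnt (F count now 1)
Step 4: +1 fires, +1 burnt (F count now 1)
Step 5: +3 fires, +1 burnt (F count now 3)
Step 6: +4 fires, +3 burnt (F count now 4)
Step 7: +2 fires, +4 burnt (F count now 2)
Step 8: +0 fires, +2 burnt (F count now 0)
Fire out after step 8
Initially T: 16, now '.': 24
Total burnt (originally-T cells now '.'): 15

Answer: 15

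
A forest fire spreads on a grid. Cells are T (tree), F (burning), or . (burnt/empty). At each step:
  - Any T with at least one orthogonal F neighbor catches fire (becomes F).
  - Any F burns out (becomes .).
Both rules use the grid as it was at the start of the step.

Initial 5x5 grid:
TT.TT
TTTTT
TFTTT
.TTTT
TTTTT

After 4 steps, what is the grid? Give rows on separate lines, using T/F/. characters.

Step 1: 4 trees catch fire, 1 burn out
  TT.TT
  TFTTT
  F.FTT
  .FTTT
  TTTTT
Step 2: 6 trees catch fire, 4 burn out
  TF.TT
  F.FTT
  ...FT
  ..FTT
  TFTTT
Step 3: 6 trees catch fire, 6 burn out
  F..TT
  ...FT
  ....F
  ...FT
  F.FTT
Step 4: 4 trees catch fire, 6 burn out
  ...FT
  ....F
  .....
  ....F
  ...FT

...FT
....F
.....
....F
...FT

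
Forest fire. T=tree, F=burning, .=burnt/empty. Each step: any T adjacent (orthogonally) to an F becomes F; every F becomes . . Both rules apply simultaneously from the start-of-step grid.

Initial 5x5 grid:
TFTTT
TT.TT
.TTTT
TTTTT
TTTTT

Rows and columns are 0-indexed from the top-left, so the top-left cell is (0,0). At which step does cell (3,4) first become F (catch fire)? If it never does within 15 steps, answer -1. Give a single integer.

Step 1: cell (3,4)='T' (+3 fires, +1 burnt)
Step 2: cell (3,4)='T' (+3 fires, +3 burnt)
Step 3: cell (3,4)='T' (+4 fires, +3 burnt)
Step 4: cell (3,4)='T' (+5 fires, +4 burnt)
Step 5: cell (3,4)='T' (+4 fires, +5 burnt)
Step 6: cell (3,4)='F' (+2 fires, +4 burnt)
  -> target ignites at step 6
Step 7: cell (3,4)='.' (+1 fires, +2 burnt)
Step 8: cell (3,4)='.' (+0 fires, +1 burnt)
  fire out at step 8

6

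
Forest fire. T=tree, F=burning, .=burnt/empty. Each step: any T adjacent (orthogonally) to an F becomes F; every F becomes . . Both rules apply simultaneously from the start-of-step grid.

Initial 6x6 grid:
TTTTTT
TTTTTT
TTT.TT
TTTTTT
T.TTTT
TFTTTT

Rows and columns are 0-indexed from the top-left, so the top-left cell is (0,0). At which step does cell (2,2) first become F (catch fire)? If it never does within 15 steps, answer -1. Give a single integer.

Step 1: cell (2,2)='T' (+2 fires, +1 burnt)
Step 2: cell (2,2)='T' (+3 fires, +2 burnt)
Step 3: cell (2,2)='T' (+4 fires, +3 burnt)
Step 4: cell (2,2)='F' (+6 fires, +4 burnt)
  -> target ignites at step 4
Step 5: cell (2,2)='.' (+5 fires, +6 burnt)
Step 6: cell (2,2)='.' (+6 fires, +5 burnt)
Step 7: cell (2,2)='.' (+4 fires, +6 burnt)
Step 8: cell (2,2)='.' (+2 fires, +4 burnt)
Step 9: cell (2,2)='.' (+1 fires, +2 burnt)
Step 10: cell (2,2)='.' (+0 fires, +1 burnt)
  fire out at step 10

4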